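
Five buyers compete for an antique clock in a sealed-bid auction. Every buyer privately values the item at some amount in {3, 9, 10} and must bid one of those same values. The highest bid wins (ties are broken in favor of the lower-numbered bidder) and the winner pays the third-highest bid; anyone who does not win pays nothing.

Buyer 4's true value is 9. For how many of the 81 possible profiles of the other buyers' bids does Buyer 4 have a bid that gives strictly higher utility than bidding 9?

Others bid (3, 3, 3, 10): truth gives 0; bid 10 gives 6 > 0. Violating.
Others bid (3, 3, 9, 3): truth gives 0; bid 10 gives 6 > 0. Violating.
Others bid (3, 9, 3, 3): truth gives 0; bid 10 gives 6 > 0. Violating.
Others bid (9, 3, 3, 3): truth gives 0; bid 10 gives 6 > 0. Violating.
Others bid (3, 3, 3, 3): truth gives 6; no alternative beats it.
Others bid (3, 3, 3, 9): truth gives 6; no alternative beats it.
(Checking all 81 profiles: 4 have a profitable deviation, 77 do not.)

4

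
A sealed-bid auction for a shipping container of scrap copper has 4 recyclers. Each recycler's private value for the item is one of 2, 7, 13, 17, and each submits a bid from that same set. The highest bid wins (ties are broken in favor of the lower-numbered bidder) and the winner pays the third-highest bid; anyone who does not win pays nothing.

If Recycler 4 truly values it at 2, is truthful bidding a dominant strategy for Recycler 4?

Yes

Check each profile of the others' bids and compare truth against every alternative bid.
Others bid (2, 2, 2): truth gives 0, best alternative gives 0.
Others bid (2, 2, 7): truth gives 0, best alternative gives 0.
Others bid (2, 2, 13): truth gives 0, best alternative gives 0.
Others bid (2, 2, 17): truth gives 0, best alternative gives 0.
Others bid (2, 7, 2): truth gives 0, best alternative gives 0.
Others bid (2, 7, 7): truth gives 0, best alternative gives 0.
(Remaining 58 profiles checked similarly; truth is weakly best in each.)
In every case the truthful bid is at least as good as any alternative, so it is a dominant strategy.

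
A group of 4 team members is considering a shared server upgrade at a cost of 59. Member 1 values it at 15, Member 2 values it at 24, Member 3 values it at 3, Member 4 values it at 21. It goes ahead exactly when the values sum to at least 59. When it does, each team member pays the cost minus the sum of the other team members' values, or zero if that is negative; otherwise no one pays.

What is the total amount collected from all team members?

48

Total value 63 ≥ cost 59, so it is built.
Member 1: others sum to 48; max(0, 59 - 48) = 11.
Member 2: others sum to 39; max(0, 59 - 39) = 20.
Member 3: others sum to 60; max(0, 59 - 60) = 0.
Member 4: others sum to 42; max(0, 59 - 42) = 17.
Total collected = 11 + 20 + 0 + 17 = 48.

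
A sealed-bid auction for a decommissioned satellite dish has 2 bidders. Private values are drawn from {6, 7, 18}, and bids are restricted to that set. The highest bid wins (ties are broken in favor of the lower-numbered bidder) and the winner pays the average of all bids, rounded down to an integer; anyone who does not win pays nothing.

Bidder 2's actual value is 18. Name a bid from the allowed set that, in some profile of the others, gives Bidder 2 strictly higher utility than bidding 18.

7

Suppose Bidder 1 bids 6.
Bid 18: wins, pays 12, utility 18 - 12 = 6.
Bid 7: wins, pays 6, utility 18 - 6 = 12.
So bidding 7 beats truth here (12 > 6).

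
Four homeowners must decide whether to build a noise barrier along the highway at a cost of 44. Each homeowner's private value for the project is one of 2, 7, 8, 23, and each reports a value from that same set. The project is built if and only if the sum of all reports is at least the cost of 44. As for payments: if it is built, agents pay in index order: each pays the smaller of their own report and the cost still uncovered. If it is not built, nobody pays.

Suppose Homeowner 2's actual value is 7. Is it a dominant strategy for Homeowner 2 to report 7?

No

Consider the case where Homeowner 1 reports 2, Homeowner 3 reports 23 and Homeowner 4 reports 23.
Truthful report 7: project built, pays 7, utility 7 - 7 = 0.
Report 2 instead: project built, pays 2, utility 7 - 2 = 5.
Since 5 > 0, reporting 2 is strictly better here, so truthful reporting is not dominant.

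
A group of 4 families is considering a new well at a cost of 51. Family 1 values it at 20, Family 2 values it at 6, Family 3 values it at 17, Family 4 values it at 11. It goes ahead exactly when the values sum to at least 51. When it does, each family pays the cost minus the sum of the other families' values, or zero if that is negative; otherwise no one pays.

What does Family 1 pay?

17

Total value 54 ≥ cost 51, so the project is built.
The other families' values sum to 34.
Cost minus that sum is 51 - 34 = 17.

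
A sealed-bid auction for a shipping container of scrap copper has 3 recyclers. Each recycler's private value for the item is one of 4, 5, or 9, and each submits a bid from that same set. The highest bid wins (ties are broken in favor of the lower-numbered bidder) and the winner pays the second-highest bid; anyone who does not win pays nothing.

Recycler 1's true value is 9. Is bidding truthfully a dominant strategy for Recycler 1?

Check each profile of the others' bids and compare truth against every alternative bid.
Others bid (4, 4): truth gives 5, best alternative gives 5.
Others bid (4, 5): truth gives 4, best alternative gives 4.
Others bid (5, 4): truth gives 4, best alternative gives 4.
Others bid (5, 5): truth gives 4, best alternative gives 4.
Others bid (4, 9): truth gives 0, best alternative gives 0.
Others bid (5, 9): truth gives 0, best alternative gives 0.
(Remaining 3 profiles checked similarly; truth is weakly best in each.)
In every case the truthful bid is at least as good as any alternative, so it is a dominant strategy.

Yes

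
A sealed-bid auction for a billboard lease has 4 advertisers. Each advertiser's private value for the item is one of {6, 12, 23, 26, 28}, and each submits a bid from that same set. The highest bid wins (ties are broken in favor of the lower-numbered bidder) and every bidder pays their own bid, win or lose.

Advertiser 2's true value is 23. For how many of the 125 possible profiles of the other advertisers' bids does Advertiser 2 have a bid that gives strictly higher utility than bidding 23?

111

Others bid (6, 6, 6): truth gives 0; bid 12 gives 11 > 0. Violating.
Others bid (6, 6, 12): truth gives 0; bid 12 gives 11 > 0. Violating.
Others bid (6, 6, 26): truth gives -23; bid 26 gives -3 > -23. Violating.
Others bid (6, 6, 28): truth gives -23; bid 28 gives -5 > -23. Violating.
Others bid (6, 6, 23): truth gives 0; no alternative beats it.
Others bid (6, 12, 23): truth gives 0; no alternative beats it.
(Checking all 125 profiles: 111 have a profitable deviation, 14 do not.)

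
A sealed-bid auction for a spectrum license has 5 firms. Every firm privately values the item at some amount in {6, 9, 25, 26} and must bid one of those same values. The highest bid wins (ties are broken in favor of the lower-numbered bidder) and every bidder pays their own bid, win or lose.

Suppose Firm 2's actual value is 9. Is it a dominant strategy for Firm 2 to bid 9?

Consider the case where Firm 1 bids 6, Firm 3 bids 6, Firm 4 bids 6 and Firm 5 bids 25.
Truthful bid 9: loses but pays 9, utility -9.
Bid 6 instead: loses but pays 6, utility -6.
Since -6 > -9, bidding 6 is strictly better here, so truthful bidding is not dominant.

No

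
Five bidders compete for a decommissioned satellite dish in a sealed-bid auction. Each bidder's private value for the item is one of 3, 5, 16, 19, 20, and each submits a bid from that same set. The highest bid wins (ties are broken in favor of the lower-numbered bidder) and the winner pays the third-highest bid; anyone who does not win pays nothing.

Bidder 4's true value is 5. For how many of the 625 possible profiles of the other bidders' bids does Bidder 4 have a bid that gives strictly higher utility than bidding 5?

12

Others bid (3, 3, 3, 16): truth gives 0; bid 16 gives 2 > 0. Violating.
Others bid (3, 3, 3, 19): truth gives 0; bid 19 gives 2 > 0. Violating.
Others bid (3, 3, 3, 20): truth gives 0; bid 20 gives 2 > 0. Violating.
Others bid (3, 3, 5, 3): truth gives 0; bid 16 gives 2 > 0. Violating.
Others bid (3, 3, 3, 3): truth gives 2; no alternative beats it.
Others bid (3, 3, 3, 5): truth gives 2; no alternative beats it.
(Checking all 625 profiles: 12 have a profitable deviation, 613 do not.)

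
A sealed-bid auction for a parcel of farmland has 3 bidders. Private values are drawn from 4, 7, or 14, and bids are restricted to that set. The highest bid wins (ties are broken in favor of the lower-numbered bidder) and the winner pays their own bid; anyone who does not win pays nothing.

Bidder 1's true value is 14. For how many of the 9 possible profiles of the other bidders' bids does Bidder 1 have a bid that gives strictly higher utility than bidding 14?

Others bid (4, 4): truth gives 0; bid 4 gives 10 > 0. Violating.
Others bid (4, 7): truth gives 0; bid 7 gives 7 > 0. Violating.
Others bid (7, 4): truth gives 0; bid 7 gives 7 > 0. Violating.
Others bid (7, 7): truth gives 0; bid 7 gives 7 > 0. Violating.
Others bid (4, 14): truth gives 0; no alternative beats it.
Others bid (7, 14): truth gives 0; no alternative beats it.
(Checking all 9 profiles: 4 have a profitable deviation, 5 do not.)

4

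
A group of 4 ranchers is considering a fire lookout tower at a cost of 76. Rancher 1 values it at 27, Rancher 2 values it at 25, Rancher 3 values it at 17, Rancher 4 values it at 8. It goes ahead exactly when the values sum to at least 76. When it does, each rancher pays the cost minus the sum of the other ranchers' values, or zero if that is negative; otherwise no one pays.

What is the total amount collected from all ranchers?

73

Total value 77 ≥ cost 76, so it is built.
Rancher 1: others sum to 50; max(0, 76 - 50) = 26.
Rancher 2: others sum to 52; max(0, 76 - 52) = 24.
Rancher 3: others sum to 60; max(0, 76 - 60) = 16.
Rancher 4: others sum to 69; max(0, 76 - 69) = 7.
Total collected = 26 + 24 + 16 + 7 = 73.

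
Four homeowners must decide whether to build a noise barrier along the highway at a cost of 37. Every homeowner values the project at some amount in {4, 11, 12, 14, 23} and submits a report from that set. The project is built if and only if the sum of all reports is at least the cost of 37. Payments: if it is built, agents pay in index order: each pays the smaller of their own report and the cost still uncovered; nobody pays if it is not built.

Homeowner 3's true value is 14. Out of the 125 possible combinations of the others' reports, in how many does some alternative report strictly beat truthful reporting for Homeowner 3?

Others report (4, 4, 23): truth gives 0; report 11 gives 3 > 0. Violating.
Others report (4, 11, 11): truth gives 0; report 11 gives 3 > 0. Violating.
Others report (4, 11, 12): truth gives 0; report 11 gives 3 > 0. Violating.
Others report (4, 11, 14): truth gives 0; report 11 gives 3 > 0. Violating.
Others report (4, 4, 4): truth gives 0; no alternative beats it.
Others report (4, 4, 11): truth gives 0; no alternative beats it.
(Checking all 125 profiles: 75 have a profitable deviation, 50 do not.)

75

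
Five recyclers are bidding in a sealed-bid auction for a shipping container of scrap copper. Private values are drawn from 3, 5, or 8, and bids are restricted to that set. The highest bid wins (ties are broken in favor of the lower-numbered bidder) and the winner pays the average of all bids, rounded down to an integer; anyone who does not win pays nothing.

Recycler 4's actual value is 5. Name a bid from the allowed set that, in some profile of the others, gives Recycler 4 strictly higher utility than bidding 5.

8

Suppose Recycler 1 bids 3, Recycler 2 bids 3, Recycler 3 bids 5 and Recycler 5 bids 3.
Bid 5: loses, pays 0, utility 0.
Bid 8: wins, pays 4, utility 5 - 4 = 1.
So bidding 8 beats truth here (1 > 0).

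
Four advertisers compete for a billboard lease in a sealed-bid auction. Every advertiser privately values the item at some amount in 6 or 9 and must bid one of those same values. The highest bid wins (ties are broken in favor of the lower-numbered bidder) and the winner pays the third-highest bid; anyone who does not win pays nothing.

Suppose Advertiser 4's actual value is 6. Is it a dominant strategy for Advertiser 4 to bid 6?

Check each profile of the others' bids and compare truth against every alternative bid.
Others bid (6, 6, 6): truth gives 0, best alternative gives 0.
Others bid (6, 6, 9): truth gives 0, best alternative gives 0.
Others bid (6, 9, 6): truth gives 0, best alternative gives 0.
Others bid (6, 9, 9): truth gives 0, best alternative gives 0.
Others bid (9, 6, 6): truth gives 0, best alternative gives 0.
Others bid (9, 6, 9): truth gives 0, best alternative gives 0.
(Remaining 2 profiles checked similarly; truth is weakly best in each.)
In every case the truthful bid is at least as good as any alternative, so it is a dominant strategy.

Yes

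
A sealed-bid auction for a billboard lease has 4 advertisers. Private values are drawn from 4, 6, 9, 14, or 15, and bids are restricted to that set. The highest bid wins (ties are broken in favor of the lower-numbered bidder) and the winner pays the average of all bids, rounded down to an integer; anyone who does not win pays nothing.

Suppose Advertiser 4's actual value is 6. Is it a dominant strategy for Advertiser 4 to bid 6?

No

Consider the case where Advertiser 1 bids 4, Advertiser 2 bids 4 and Advertiser 3 bids 6.
Truthful bid 6: loses, pays 0, utility 0.
Bid 9 instead: wins, pays 5, utility 6 - 5 = 1.
Since 1 > 0, bidding 9 is strictly better here, so truthful bidding is not dominant.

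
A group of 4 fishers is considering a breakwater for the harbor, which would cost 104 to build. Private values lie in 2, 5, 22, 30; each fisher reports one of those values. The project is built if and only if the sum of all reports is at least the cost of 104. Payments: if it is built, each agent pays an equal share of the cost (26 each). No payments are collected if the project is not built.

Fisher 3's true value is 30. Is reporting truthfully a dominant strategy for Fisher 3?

Yes

Check each profile of the others' reports and compare truth against every alternative report.
Others report (22, 22, 30): truth gives 4, best alternative gives 0.
Others report (22, 30, 22): truth gives 4, best alternative gives 0.
Others report (30, 22, 22): truth gives 4, best alternative gives 0.
Others report (22, 30, 30): truth gives 4, best alternative gives 4.
Others report (30, 22, 30): truth gives 4, best alternative gives 4.
Others report (30, 30, 22): truth gives 4, best alternative gives 4.
(Remaining 58 profiles checked similarly; truth is weakly best in each.)
In every case the truthful report is at least as good as any alternative, so it is a dominant strategy.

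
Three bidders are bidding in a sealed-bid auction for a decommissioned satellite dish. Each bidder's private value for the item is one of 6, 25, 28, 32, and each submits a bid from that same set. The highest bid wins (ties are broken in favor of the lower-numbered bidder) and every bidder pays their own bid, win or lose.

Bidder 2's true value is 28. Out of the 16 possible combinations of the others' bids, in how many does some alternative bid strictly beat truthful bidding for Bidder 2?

Others bid (6, 6): truth gives 0; bid 25 gives 3 > 0. Violating.
Others bid (6, 25): truth gives 0; bid 25 gives 3 > 0. Violating.
Others bid (6, 32): truth gives -28; bid 32 gives -4 > -28. Violating.
Others bid (25, 32): truth gives -28; bid 32 gives -4 > -28. Violating.
Others bid (6, 28): truth gives 0; no alternative beats it.
Others bid (25, 6): truth gives 0; no alternative beats it.
(Checking all 16 profiles: 12 have a profitable deviation, 4 do not.)

12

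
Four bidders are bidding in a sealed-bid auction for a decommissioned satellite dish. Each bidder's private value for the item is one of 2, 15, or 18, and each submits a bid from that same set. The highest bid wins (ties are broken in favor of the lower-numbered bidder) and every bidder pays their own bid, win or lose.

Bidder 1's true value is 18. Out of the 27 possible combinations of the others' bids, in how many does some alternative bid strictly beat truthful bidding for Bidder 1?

8

Others bid (2, 2, 2): truth gives 0; bid 2 gives 16 > 0. Violating.
Others bid (2, 2, 15): truth gives 0; bid 15 gives 3 > 0. Violating.
Others bid (2, 15, 2): truth gives 0; bid 15 gives 3 > 0. Violating.
Others bid (2, 15, 15): truth gives 0; bid 15 gives 3 > 0. Violating.
Others bid (2, 2, 18): truth gives 0; no alternative beats it.
Others bid (2, 15, 18): truth gives 0; no alternative beats it.
(Checking all 27 profiles: 8 have a profitable deviation, 19 do not.)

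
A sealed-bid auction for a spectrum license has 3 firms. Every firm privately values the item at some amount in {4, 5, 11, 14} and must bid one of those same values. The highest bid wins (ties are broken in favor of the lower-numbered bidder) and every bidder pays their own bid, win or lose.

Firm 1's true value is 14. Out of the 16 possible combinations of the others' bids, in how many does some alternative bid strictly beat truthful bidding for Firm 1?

Others bid (4, 4): truth gives 0; bid 4 gives 10 > 0. Violating.
Others bid (4, 5): truth gives 0; bid 5 gives 9 > 0. Violating.
Others bid (4, 11): truth gives 0; bid 11 gives 3 > 0. Violating.
Others bid (5, 4): truth gives 0; bid 5 gives 9 > 0. Violating.
Others bid (4, 14): truth gives 0; no alternative beats it.
Others bid (5, 14): truth gives 0; no alternative beats it.
(Checking all 16 profiles: 9 have a profitable deviation, 7 do not.)

9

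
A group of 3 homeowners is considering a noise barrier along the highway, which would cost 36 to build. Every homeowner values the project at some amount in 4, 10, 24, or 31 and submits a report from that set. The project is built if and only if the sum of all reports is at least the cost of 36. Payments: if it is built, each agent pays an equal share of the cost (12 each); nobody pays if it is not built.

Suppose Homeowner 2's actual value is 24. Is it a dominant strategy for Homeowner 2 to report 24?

No

Consider the case where Homeowner 1 reports 4 and Homeowner 3 reports 4.
Truthful report 24: project not built, utility 0.
Report 31 instead: project built, pays 12, utility 24 - 12 = 12.
Since 12 > 0, reporting 31 is strictly better here, so truthful reporting is not dominant.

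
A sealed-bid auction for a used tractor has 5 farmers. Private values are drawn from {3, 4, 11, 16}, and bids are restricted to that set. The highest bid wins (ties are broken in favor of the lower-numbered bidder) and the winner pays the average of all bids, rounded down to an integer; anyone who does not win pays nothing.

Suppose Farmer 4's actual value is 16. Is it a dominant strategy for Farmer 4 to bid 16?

Consider the case where Farmer 1 bids 3, Farmer 2 bids 3, Farmer 3 bids 3 and Farmer 5 bids 3.
Truthful bid 16: wins, pays 5, utility 16 - 5 = 11.
Bid 4 instead: wins, pays 3, utility 16 - 3 = 13.
Since 13 > 11, bidding 4 is strictly better here, so truthful bidding is not dominant.

No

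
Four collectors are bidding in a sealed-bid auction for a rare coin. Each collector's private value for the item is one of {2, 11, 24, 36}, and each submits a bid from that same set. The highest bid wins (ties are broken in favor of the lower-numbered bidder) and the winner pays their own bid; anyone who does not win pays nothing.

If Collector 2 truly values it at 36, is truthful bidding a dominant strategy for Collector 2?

Consider the case where Collector 1 bids 2, Collector 3 bids 2 and Collector 4 bids 2.
Truthful bid 36: wins, pays 36, utility 36 - 36 = 0.
Bid 11 instead: wins, pays 11, utility 36 - 11 = 25.
Since 25 > 0, bidding 11 is strictly better here, so truthful bidding is not dominant.

No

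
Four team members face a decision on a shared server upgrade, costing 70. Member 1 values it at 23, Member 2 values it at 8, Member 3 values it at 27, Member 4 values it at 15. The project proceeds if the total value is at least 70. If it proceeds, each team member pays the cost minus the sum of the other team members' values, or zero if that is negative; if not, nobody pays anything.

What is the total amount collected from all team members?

61

Total value 73 ≥ cost 70, so it is built.
Member 1: others sum to 50; max(0, 70 - 50) = 20.
Member 2: others sum to 65; max(0, 70 - 65) = 5.
Member 3: others sum to 46; max(0, 70 - 46) = 24.
Member 4: others sum to 58; max(0, 70 - 58) = 12.
Total collected = 20 + 5 + 24 + 12 = 61.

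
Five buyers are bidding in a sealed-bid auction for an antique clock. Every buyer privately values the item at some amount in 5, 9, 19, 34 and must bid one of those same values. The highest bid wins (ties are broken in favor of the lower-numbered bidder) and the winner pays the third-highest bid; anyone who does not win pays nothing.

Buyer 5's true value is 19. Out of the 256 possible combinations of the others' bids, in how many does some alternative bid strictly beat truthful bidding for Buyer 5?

Others bid (5, 5, 5, 19): truth gives 0; bid 34 gives 14 > 0. Violating.
Others bid (5, 5, 9, 19): truth gives 0; bid 34 gives 10 > 0. Violating.
Others bid (5, 5, 19, 5): truth gives 0; bid 34 gives 14 > 0. Violating.
Others bid (5, 5, 19, 9): truth gives 0; bid 34 gives 10 > 0. Violating.
Others bid (5, 5, 5, 5): truth gives 14; no alternative beats it.
Others bid (5, 5, 5, 9): truth gives 14; no alternative beats it.
(Checking all 256 profiles: 32 have a profitable deviation, 224 do not.)

32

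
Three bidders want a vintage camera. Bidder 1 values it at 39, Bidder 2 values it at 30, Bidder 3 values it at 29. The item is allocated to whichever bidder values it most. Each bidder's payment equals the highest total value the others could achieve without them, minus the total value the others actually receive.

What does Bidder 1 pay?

Bidder 1 has the highest value and receives the item.
Without Bidder 1, the item would go to the next-highest value, 30, so the others could achieve 30.
With Bidder 1 present and winning, the others receive nothing, so their total is 0.
Payment = 30 - 0 = 30.

30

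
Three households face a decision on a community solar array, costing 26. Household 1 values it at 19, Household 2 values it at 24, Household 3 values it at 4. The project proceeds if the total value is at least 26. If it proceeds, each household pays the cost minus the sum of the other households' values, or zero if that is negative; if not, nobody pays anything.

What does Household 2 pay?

Total value 47 ≥ cost 26, so the project is built.
The other households' values sum to 23.
Cost minus that sum is 26 - 23 = 3.

3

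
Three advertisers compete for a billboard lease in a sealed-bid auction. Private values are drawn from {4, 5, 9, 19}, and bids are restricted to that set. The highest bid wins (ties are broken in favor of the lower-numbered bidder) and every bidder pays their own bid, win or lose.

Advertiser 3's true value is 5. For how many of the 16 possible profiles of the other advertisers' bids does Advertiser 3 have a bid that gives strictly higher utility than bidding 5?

Others bid (4, 5): truth gives -5; bid 4 gives -4 > -5. Violating.
Others bid (4, 9): truth gives -5; bid 4 gives -4 > -5. Violating.
Others bid (4, 19): truth gives -5; bid 4 gives -4 > -5. Violating.
Others bid (5, 4): truth gives -5; bid 4 gives -4 > -5. Violating.
Others bid (4, 4): truth gives 0; no alternative beats it.
(Checking all 16 profiles: 15 have a profitable deviation, 1 does not.)

15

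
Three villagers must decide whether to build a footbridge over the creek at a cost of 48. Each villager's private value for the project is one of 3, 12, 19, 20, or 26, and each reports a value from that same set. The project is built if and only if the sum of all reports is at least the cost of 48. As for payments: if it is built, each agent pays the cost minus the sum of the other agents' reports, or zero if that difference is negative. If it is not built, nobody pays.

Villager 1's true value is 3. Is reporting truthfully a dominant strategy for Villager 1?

Check each profile of the others' reports and compare truth against every alternative report.
Others report (12, 26): truth gives 0, best alternative gives -7.
Others report (19, 19): truth gives 0, best alternative gives -7.
Others report (26, 12): truth gives 0, best alternative gives -7.
Others report (19, 20): truth gives 0, best alternative gives -6.
Others report (20, 19): truth gives 0, best alternative gives -6.
Others report (20, 20): truth gives 0, best alternative gives -5.
(Remaining 19 profiles checked similarly; truth is weakly best in each.)
In every case the truthful report is at least as good as any alternative, so it is a dominant strategy.

Yes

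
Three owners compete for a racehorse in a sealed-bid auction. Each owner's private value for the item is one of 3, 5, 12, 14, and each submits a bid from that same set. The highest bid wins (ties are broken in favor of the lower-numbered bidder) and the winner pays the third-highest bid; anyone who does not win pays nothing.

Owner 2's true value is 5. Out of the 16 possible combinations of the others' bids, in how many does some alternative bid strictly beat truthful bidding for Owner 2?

4

Others bid (3, 12): truth gives 0; bid 12 gives 2 > 0. Violating.
Others bid (3, 14): truth gives 0; bid 14 gives 2 > 0. Violating.
Others bid (5, 3): truth gives 0; bid 12 gives 2 > 0. Violating.
Others bid (12, 3): truth gives 0; bid 14 gives 2 > 0. Violating.
Others bid (3, 3): truth gives 2; no alternative beats it.
Others bid (3, 5): truth gives 2; no alternative beats it.
(Checking all 16 profiles: 4 have a profitable deviation, 12 do not.)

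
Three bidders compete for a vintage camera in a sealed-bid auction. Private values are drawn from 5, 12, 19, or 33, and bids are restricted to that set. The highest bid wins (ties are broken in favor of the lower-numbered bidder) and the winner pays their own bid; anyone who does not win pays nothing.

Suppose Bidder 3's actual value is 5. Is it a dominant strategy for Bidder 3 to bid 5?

Yes

Check each profile of the others' bids and compare truth against every alternative bid.
Others bid (5, 5): truth gives 0, best alternative gives -7.
Others bid (5, 12): truth gives 0, best alternative gives 0.
Others bid (5, 19): truth gives 0, best alternative gives 0.
Others bid (5, 33): truth gives 0, best alternative gives 0.
Others bid (12, 5): truth gives 0, best alternative gives 0.
Others bid (12, 12): truth gives 0, best alternative gives 0.
(Remaining 10 profiles checked similarly; truth is weakly best in each.)
In every case the truthful bid is at least as good as any alternative, so it is a dominant strategy.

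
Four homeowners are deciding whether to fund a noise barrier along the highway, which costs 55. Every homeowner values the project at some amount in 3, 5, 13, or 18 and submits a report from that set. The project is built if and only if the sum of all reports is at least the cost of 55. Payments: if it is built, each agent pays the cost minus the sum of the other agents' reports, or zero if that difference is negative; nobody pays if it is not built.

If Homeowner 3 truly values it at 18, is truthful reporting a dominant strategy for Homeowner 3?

Yes

Check each profile of the others' reports and compare truth against every alternative report.
Others report (5, 18, 18): truth gives 4, best alternative gives 0.
Others report (18, 5, 18): truth gives 4, best alternative gives 0.
Others report (18, 18, 5): truth gives 4, best alternative gives 0.
Others report (3, 18, 18): truth gives 2, best alternative gives 0.
Others report (13, 13, 13): truth gives 2, best alternative gives 0.
Others report (18, 3, 18): truth gives 2, best alternative gives 0.
(Remaining 58 profiles checked similarly; truth is weakly best in each.)
In every case the truthful report is at least as good as any alternative, so it is a dominant strategy.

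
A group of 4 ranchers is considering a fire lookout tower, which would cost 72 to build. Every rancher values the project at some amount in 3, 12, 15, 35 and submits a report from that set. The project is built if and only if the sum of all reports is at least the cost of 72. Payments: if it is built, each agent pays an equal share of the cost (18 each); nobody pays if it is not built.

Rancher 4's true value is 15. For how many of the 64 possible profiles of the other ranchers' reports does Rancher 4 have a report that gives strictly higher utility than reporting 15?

Others report (12, 12, 35): truth gives -3; report 3 gives 0 > -3. Violating.
Others report (12, 15, 35): truth gives -3; report 3 gives 0 > -3. Violating.
Others report (12, 35, 12): truth gives -3; report 3 gives 0 > -3. Violating.
Others report (12, 35, 15): truth gives -3; report 3 gives 0 > -3. Violating.
Others report (3, 3, 3): truth gives 0; no alternative beats it.
Others report (3, 3, 12): truth gives 0; no alternative beats it.
(Checking all 64 profiles: 12 have a profitable deviation, 52 do not.)

12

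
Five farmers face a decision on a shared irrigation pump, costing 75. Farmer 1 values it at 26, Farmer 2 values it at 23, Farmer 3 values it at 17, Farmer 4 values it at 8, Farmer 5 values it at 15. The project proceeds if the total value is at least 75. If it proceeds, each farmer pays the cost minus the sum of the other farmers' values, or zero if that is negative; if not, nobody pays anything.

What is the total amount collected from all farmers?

25

Total value 89 ≥ cost 75, so it is built.
Farmer 1: others sum to 63; max(0, 75 - 63) = 12.
Farmer 2: others sum to 66; max(0, 75 - 66) = 9.
Farmer 3: others sum to 72; max(0, 75 - 72) = 3.
Farmer 4: others sum to 81; max(0, 75 - 81) = 0.
Farmer 5: others sum to 74; max(0, 75 - 74) = 1.
Total collected = 12 + 9 + 3 + 0 + 1 = 25.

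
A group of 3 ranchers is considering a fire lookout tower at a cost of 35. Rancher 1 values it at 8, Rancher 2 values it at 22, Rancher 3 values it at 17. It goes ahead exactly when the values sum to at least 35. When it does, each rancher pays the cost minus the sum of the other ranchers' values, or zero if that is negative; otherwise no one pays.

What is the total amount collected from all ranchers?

Total value 47 ≥ cost 35, so it is built.
Rancher 1: others sum to 39; max(0, 35 - 39) = 0.
Rancher 2: others sum to 25; max(0, 35 - 25) = 10.
Rancher 3: others sum to 30; max(0, 35 - 30) = 5.
Total collected = 0 + 10 + 5 = 15.

15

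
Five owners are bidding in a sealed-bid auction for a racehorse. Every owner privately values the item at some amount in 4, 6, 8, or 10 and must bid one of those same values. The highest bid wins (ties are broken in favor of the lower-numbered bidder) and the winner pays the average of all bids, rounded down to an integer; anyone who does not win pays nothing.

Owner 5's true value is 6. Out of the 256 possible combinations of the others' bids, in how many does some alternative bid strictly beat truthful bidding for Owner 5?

Others bid (4, 4, 4, 6): truth gives 0; bid 8 gives 1 > 0. Violating.
Others bid (4, 4, 6, 4): truth gives 0; bid 8 gives 1 > 0. Violating.
Others bid (4, 4, 6, 6): truth gives 0; bid 8 gives 1 > 0. Violating.
Others bid (4, 6, 4, 4): truth gives 0; bid 8 gives 1 > 0. Violating.
Others bid (4, 4, 4, 4): truth gives 2; no alternative beats it.
Others bid (4, 4, 4, 8): truth gives 0; no alternative beats it.
(Checking all 256 profiles: 10 have a profitable deviation, 246 do not.)

10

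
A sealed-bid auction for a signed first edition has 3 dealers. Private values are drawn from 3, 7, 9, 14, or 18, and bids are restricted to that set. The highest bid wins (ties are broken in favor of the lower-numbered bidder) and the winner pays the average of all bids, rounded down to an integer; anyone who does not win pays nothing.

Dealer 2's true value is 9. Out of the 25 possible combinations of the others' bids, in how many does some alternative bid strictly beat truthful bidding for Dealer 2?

Others bid (3, 3): truth gives 4; bid 7 gives 5 > 4. Violating.
Others bid (3, 7): truth gives 3; bid 7 gives 4 > 3. Violating.
Others bid (9, 3): truth gives 0; bid 14 gives 1 > 0. Violating.
Others bid (3, 9): truth gives 2; no alternative beats it.
Others bid (3, 14): truth gives 0; no alternative beats it.
(Checking all 25 profiles: 3 have a profitable deviation, 22 do not.)

3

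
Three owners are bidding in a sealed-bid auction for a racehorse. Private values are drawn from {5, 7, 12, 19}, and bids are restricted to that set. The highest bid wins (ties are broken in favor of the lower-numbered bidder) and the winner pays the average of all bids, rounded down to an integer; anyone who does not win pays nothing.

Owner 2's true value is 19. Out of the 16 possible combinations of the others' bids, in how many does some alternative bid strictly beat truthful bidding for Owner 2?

Others bid (5, 5): truth gives 10; bid 7 gives 14 > 10. Violating.
Others bid (5, 7): truth gives 9; bid 7 gives 13 > 9. Violating.
Others bid (5, 12): truth gives 7; bid 12 gives 10 > 7. Violating.
Others bid (7, 5): truth gives 9; bid 12 gives 11 > 9. Violating.
Others bid (5, 19): truth gives 5; no alternative beats it.
Others bid (7, 19): truth gives 4; no alternative beats it.
(Checking all 16 profiles: 6 have a profitable deviation, 10 do not.)

6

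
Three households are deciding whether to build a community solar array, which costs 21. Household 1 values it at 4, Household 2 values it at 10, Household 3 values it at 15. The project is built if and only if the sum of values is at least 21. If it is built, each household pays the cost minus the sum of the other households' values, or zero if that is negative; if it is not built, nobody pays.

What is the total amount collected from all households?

Total value 29 ≥ cost 21, so it is built.
Household 1: others sum to 25; max(0, 21 - 25) = 0.
Household 2: others sum to 19; max(0, 21 - 19) = 2.
Household 3: others sum to 14; max(0, 21 - 14) = 7.
Total collected = 0 + 2 + 7 = 9.

9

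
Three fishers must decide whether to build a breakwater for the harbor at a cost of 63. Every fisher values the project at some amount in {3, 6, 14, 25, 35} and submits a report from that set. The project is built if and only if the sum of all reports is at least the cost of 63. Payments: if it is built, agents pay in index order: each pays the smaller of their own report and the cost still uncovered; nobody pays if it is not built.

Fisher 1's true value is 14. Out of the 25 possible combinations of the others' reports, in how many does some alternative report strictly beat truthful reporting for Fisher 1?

3

Others report (25, 35): truth gives 0; report 3 gives 11 > 0. Violating.
Others report (35, 25): truth gives 0; report 3 gives 11 > 0. Violating.
Others report (35, 35): truth gives 0; report 3 gives 11 > 0. Violating.
Others report (3, 3): truth gives 0; no alternative beats it.
Others report (3, 6): truth gives 0; no alternative beats it.
(Checking all 25 profiles: 3 have a profitable deviation, 22 do not.)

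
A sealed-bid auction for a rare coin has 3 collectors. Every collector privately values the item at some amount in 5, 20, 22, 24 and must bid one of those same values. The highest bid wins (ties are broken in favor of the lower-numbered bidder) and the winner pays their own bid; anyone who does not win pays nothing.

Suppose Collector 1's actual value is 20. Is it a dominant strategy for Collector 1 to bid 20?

No

Consider the case where Collector 2 bids 5 and Collector 3 bids 5.
Truthful bid 20: wins, pays 20, utility 20 - 20 = 0.
Bid 5 instead: wins, pays 5, utility 20 - 5 = 15.
Since 15 > 0, bidding 5 is strictly better here, so truthful bidding is not dominant.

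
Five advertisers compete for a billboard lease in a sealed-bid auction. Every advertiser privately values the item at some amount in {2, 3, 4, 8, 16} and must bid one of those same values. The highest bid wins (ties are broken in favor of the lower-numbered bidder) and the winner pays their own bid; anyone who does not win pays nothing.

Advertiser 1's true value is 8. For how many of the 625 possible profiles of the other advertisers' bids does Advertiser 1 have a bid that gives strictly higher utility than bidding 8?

81

Others bid (2, 2, 2, 2): truth gives 0; bid 2 gives 6 > 0. Violating.
Others bid (2, 2, 2, 3): truth gives 0; bid 3 gives 5 > 0. Violating.
Others bid (2, 2, 2, 4): truth gives 0; bid 4 gives 4 > 0. Violating.
Others bid (2, 2, 3, 2): truth gives 0; bid 3 gives 5 > 0. Violating.
Others bid (2, 2, 2, 8): truth gives 0; no alternative beats it.
Others bid (2, 2, 2, 16): truth gives 0; no alternative beats it.
(Checking all 625 profiles: 81 have a profitable deviation, 544 do not.)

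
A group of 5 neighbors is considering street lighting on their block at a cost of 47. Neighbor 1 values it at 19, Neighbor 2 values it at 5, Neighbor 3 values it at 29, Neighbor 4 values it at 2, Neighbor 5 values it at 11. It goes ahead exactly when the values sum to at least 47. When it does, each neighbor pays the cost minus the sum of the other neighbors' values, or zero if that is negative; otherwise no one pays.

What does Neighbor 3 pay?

Total value 66 ≥ cost 47, so the project is built.
The other neighbors' values sum to 37.
Cost minus that sum is 47 - 37 = 10.

10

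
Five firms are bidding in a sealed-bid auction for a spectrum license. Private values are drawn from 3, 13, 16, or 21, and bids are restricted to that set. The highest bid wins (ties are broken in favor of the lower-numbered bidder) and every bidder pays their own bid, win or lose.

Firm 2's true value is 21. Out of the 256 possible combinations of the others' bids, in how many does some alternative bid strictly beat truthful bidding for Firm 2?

Others bid (3, 3, 3, 3): truth gives 0; bid 13 gives 8 > 0. Violating.
Others bid (3, 3, 3, 13): truth gives 0; bid 13 gives 8 > 0. Violating.
Others bid (3, 3, 3, 16): truth gives 0; bid 16 gives 5 > 0. Violating.
Others bid (3, 3, 13, 3): truth gives 0; bid 13 gives 8 > 0. Violating.
Others bid (3, 3, 3, 21): truth gives 0; no alternative beats it.
Others bid (3, 3, 13, 21): truth gives 0; no alternative beats it.
(Checking all 256 profiles: 118 have a profitable deviation, 138 do not.)

118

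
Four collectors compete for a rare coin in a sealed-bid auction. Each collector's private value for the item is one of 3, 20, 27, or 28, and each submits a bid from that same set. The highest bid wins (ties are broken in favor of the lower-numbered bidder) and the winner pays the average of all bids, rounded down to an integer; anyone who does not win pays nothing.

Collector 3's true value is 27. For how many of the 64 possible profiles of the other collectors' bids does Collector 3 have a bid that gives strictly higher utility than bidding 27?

24

Others bid (3, 3, 3): truth gives 18; bid 20 gives 20 > 18. Violating.
Others bid (3, 3, 20): truth gives 14; bid 20 gives 16 > 14. Violating.
Others bid (3, 3, 28): truth gives 0; bid 28 gives 12 > 0. Violating.
Others bid (3, 20, 28): truth gives 0; bid 28 gives 8 > 0. Violating.
Others bid (3, 3, 27): truth gives 12; no alternative beats it.
Others bid (3, 20, 3): truth gives 14; no alternative beats it.
(Checking all 64 profiles: 24 have a profitable deviation, 40 do not.)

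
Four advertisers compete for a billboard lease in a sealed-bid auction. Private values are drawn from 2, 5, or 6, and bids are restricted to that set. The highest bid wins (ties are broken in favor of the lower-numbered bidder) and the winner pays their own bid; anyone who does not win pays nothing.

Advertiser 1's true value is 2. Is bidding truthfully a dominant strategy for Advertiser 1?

Yes

Check each profile of the others' bids and compare truth against every alternative bid.
Others bid (2, 2, 2): truth gives 0, best alternative gives -3.
Others bid (2, 2, 5): truth gives 0, best alternative gives -3.
Others bid (2, 5, 2): truth gives 0, best alternative gives -3.
Others bid (2, 5, 5): truth gives 0, best alternative gives -3.
Others bid (5, 2, 2): truth gives 0, best alternative gives -3.
Others bid (5, 2, 5): truth gives 0, best alternative gives -3.
(Remaining 21 profiles checked similarly; truth is weakly best in each.)
In every case the truthful bid is at least as good as any alternative, so it is a dominant strategy.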